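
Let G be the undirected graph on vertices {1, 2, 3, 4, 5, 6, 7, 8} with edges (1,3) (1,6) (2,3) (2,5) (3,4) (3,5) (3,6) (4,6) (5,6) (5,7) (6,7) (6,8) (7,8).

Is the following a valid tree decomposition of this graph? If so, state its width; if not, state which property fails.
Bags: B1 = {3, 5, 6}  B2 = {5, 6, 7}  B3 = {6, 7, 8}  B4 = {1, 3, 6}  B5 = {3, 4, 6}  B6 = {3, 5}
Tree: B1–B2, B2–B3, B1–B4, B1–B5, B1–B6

No — vertex 2 appears in no bag.

A tree decomposition must satisfy three properties: every vertex lies in some bag; for every edge, both endpoints lie together in some bag; and for every vertex, the bags containing it form a connected subtree. Here vertex 2 appears in no bag, so the decomposition is invalid.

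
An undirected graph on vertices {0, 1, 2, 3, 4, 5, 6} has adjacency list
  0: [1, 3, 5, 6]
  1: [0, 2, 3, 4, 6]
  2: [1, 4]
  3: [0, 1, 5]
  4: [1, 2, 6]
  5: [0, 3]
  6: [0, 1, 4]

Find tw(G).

A width-2 tree decomposition is:
Bags: B1 = {1, 4, 6}  B2 = {0, 1, 6}  B3 = {0, 1, 3}  B4 = {1, 2, 4}  B5 = {0, 3, 5}
Tree: B1–B2, B2–B3, B1–B4, B3–B5
Every bag has size at most 3, so the width is 3 − 1 = 2 and tw(G) ≤ 2. On the other hand G contains the 3-clique {0, 1, 3}. A clique must lie in a single bag of any decomposition, so no decomposition can have width below 2. Therefore the treewidth is 2.

2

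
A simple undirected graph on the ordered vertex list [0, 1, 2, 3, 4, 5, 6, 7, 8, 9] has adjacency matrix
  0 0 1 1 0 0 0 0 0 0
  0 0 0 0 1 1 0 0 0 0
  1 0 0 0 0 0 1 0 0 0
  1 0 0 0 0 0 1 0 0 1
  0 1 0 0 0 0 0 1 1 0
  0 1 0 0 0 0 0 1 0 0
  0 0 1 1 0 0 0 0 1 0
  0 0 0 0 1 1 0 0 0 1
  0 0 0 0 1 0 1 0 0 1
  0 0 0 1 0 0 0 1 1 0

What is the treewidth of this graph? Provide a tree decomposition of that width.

Each bag holds 3 vertices, so the decomposition has width 2, which upper-bounds the treewidth. For the lower bound, G contains the cycle 2–0–3–6–2, so G is not a forest; only forests have treewidth ≤ 1, hence tw(G) ≥ 2. Therefore the treewidth is 2.

Treewidth 2.
One optimal decomposition is:
Bags: B1 = {0, 2, 6}  B2 = {0, 3, 6}  B3 = {3, 6, 8}  B4 = {3, 8, 9}  B5 = {4, 8, 9}  B6 = {4, 7, 9}  B7 = {1, 4, 7}  B8 = {1, 5, 7}
Tree: B1–B2, B2–B3, B3–B4, B4–B5, B5–B6, B6–B7, B7–B8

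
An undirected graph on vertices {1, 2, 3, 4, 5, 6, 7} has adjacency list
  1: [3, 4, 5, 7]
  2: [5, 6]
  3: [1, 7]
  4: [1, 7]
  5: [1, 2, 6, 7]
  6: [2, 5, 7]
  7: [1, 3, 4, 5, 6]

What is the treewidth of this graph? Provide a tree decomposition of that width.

Treewidth 2.
One optimal decomposition is:
Bags: B1 = {1, 5, 7}  B2 = {5, 6, 7}  B3 = {1, 3, 7}  B4 = {2, 5, 6}  B5 = {1, 4, 7}
Tree: B1–B2, B1–B3, B2–B4, B1–B5

Each bag holds 3 vertices, so the decomposition has width 2, which upper-bounds the treewidth. Conversely, {2, 5, 6} is a clique of size 3, and the vertices of any clique must share a bag in every tree decomposition; so some bag has ≥ 3 vertices and tw(G) ≥ 2. Combining the bounds, tw(G) = 2.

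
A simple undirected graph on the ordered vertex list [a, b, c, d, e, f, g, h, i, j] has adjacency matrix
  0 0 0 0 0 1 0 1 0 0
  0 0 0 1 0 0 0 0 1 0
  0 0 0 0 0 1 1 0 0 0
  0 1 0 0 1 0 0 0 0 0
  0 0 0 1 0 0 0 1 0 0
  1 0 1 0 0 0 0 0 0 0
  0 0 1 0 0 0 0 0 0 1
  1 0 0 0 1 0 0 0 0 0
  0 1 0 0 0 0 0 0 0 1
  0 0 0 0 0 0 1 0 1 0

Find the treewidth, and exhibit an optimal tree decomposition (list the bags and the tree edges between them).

Treewidth 2.
One optimal decomposition is:
Bags: B1 = {a, f, h}  B2 = {c, f, h}  B3 = {c, g, h}  B4 = {g, h, j}  B5 = {h, i, j}  B6 = {b, h, i}  B7 = {b, d, h}  B8 = {d, e, h}
Tree: B1–B2, B2–B3, B3–B4, B4–B5, B5–B6, B6–B7, B7–B8

Each bag holds 3 vertices, so the decomposition has width 2, which upper-bounds the treewidth. The edges h–a–f–c–g–j–i–b–d–e–h form a cycle, so G is not a tree and its treewidth is at least 2. Therefore the treewidth is 2.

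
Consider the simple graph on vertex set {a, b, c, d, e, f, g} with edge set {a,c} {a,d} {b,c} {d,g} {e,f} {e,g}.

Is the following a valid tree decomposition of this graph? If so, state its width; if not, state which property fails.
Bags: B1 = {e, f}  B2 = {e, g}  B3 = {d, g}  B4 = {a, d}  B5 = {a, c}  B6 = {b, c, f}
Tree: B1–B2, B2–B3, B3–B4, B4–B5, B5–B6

No — bags containing vertex f are not connected in the tree.

A tree decomposition must satisfy three properties: every vertex lies in some bag; for every edge, both endpoints lie together in some bag; and for every vertex, the bags containing it form a connected subtree. Here bags containing vertex f are not connected in the tree, so the decomposition is invalid.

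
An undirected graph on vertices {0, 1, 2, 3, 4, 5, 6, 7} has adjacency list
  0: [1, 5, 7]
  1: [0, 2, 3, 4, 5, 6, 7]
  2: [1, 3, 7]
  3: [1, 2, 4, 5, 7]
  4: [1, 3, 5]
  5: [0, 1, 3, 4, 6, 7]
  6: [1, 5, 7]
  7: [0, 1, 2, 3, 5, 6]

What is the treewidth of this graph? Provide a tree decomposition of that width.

Treewidth 3.
One optimal decomposition is:
Bags: B1 = {1, 5, 6, 7}  B2 = {1, 3, 5, 7}  B3 = {1, 2, 3, 7}  B4 = {0, 1, 5, 7}  B5 = {1, 3, 4, 5}
Tree: B1–B2, B2–B3, B1–B4, B2–B5

Each bag holds 4 vertices, so the decomposition has width 3, which upper-bounds the treewidth. For the lower bound, the 4 vertices {1, 2, 3, 7} are pairwise adjacent, and any tree decomposition puts a clique entirely inside one bag — forcing width ≥ 3. Therefore the treewidth is 3.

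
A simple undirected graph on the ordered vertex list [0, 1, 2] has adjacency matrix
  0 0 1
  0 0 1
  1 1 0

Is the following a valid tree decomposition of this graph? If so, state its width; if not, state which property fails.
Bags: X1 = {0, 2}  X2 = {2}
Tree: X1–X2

A tree decomposition must satisfy three properties: every vertex lies in some bag; for every edge, both endpoints lie together in some bag; and for every vertex, the bags containing it form a connected subtree. Here vertex 1 appears in no bag, so the decomposition is invalid.

No — vertex 1 appears in no bag.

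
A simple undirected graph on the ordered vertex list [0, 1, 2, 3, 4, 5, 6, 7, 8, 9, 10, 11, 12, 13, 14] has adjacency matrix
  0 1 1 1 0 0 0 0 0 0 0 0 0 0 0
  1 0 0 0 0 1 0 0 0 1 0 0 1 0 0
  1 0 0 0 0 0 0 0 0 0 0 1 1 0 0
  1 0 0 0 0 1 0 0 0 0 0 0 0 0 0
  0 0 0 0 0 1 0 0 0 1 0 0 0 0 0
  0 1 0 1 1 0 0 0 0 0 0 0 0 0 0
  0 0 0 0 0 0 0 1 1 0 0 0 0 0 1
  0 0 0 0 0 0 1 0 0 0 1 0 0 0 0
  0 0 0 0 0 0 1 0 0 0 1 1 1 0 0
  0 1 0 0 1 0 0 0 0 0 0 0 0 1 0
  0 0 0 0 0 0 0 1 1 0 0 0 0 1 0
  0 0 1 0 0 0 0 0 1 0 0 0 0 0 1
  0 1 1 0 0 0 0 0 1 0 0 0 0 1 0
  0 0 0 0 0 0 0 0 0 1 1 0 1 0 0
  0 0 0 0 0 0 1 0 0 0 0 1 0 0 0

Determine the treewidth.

3

A width-3 tree decomposition is:
Bags: B1 = {0, 3, 4, 5}  B2 = {0, 1, 4, 5}  B3 = {0, 1, 4, 9}  B4 = {0, 1, 2, 9}  B5 = {1, 2, 9, 12}  B6 = {2, 9, 12, 13}  B7 = {2, 11, 12, 13}  B8 = {8, 11, 12, 13}  B9 = {8, 10, 11, 13}  B10 = {8, 10, 11, 14}  B11 = {6, 8, 10, 14}  B12 = {6, 7, 10, 14}
Tree: B1–B2, B2–B3, B3–B4, B4–B5, B5–B6, B6–B7, B7–B8, B8–B9, B9–B10, B10–B11, B11–B12
Every bag has size at most 4, so the width is 4 − 1 = 3 and tw(G) ≤ 3. For the lower bound: the 4 vertex sets {3,4,5}, {0}, {1}, {2,9,12,13} are disjoint, each induces a connected subgraph, and every pair is joined by at least one edge of G. Contracting each set to a single vertex therefore yields K_{4} as a minor, and since treewidth is minor-monotone, tw(G) ≥ tw(K_{4}) = 3. Combining the bounds, tw(G) = 3.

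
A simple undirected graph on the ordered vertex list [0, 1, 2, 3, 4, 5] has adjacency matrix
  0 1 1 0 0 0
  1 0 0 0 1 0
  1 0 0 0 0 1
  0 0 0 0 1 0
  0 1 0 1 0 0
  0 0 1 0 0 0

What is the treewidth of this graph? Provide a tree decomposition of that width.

The largest bag has 2 vertices, giving width 1; this decomposition certifies tw(G) ≤ 1. Since G has at least one edge (e.g. 3–4), it is not an edgeless graph, so tw(G) ≥ 1. The upper and lower bounds meet at 1, so that is the treewidth.

Treewidth 1.
Bags: B1 = {3, 4}  B2 = {1, 4}  B3 = {0, 1}  B4 = {0, 2}  B5 = {2, 5}
Tree: B1–B2, B2–B3, B3–B4, B4–B5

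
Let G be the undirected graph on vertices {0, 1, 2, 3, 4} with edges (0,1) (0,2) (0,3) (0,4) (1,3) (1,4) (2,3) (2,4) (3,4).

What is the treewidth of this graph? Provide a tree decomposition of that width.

The largest bag has 4 vertices, giving width 3; this decomposition certifies tw(G) ≤ 3. On the other hand G contains the 4-clique {0, 1, 3, 4}. A clique must lie in a single bag of any decomposition, so no decomposition can have width below 3. Hence tw(G) = 3 exactly.

Treewidth 3.
Bags: B1 = {0, 2, 3, 4}  B2 = {0, 1, 3, 4}
Tree: B1–B2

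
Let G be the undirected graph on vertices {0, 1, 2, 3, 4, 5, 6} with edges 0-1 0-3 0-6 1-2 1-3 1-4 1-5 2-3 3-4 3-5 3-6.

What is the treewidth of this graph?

A width-2 tree decomposition is:
Bags: B1 = {1, 3, 5}  B2 = {1, 3, 4}  B3 = {1, 2, 3}  B4 = {0, 1, 3}  B5 = {0, 3, 6}
Tree: B1–B2, B2–B3, B3–B4, B4–B5
The largest bag has 3 vertices, giving width 2; this decomposition certifies tw(G) ≤ 2. On the other hand G contains the 3-clique {0, 1, 3}. A clique must lie in a single bag of any decomposition, so no decomposition can have width below 2. Hence tw(G) = 2 exactly.

2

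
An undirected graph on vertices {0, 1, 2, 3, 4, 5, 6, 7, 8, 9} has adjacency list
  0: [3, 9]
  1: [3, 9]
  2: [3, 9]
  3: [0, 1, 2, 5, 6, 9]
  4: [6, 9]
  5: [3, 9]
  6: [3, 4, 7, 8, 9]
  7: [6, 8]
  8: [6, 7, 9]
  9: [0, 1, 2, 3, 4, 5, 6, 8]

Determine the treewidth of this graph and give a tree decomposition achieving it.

Each bag holds 3 vertices, so the decomposition has width 2, which upper-bounds the treewidth. For the lower bound, the 3 vertices {6, 8, 9} are pairwise adjacent, and any tree decomposition puts a clique entirely inside one bag — forcing width ≥ 2. Therefore the treewidth is 2.

Treewidth 2.
One such decomposition:
Bags: B1 = {6, 8, 9}  B2 = {3, 6, 9}  B3 = {4, 6, 9}  B4 = {0, 3, 9}  B5 = {3, 5, 9}  B6 = {1, 3, 9}  B7 = {6, 7, 8}  B8 = {2, 3, 9}
Tree: B1–B2, B1–B3, B2–B4, B4–B5, B2–B6, B1–B7, B4–B8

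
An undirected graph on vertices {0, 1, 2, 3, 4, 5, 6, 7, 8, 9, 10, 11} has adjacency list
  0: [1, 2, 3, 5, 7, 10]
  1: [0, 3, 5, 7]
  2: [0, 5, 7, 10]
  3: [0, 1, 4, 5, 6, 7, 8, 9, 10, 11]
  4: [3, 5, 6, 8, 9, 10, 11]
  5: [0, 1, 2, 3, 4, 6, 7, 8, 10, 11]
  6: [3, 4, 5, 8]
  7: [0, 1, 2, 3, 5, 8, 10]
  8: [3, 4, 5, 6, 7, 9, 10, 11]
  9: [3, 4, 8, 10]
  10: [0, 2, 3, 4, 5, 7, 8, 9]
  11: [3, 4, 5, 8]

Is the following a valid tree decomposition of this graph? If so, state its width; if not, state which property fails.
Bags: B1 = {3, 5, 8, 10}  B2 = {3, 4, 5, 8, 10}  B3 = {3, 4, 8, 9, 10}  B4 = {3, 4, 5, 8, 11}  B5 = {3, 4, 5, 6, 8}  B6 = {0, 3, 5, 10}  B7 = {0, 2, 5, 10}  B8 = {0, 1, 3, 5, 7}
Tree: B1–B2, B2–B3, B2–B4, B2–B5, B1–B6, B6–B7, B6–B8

A tree decomposition must satisfy three properties: every vertex lies in some bag; for every edge, both endpoints lie together in some bag; and for every vertex, the bags containing it form a connected subtree. Here edge (7,10) lies in no bag, so the decomposition is invalid.

No — edge (7,10) lies in no bag.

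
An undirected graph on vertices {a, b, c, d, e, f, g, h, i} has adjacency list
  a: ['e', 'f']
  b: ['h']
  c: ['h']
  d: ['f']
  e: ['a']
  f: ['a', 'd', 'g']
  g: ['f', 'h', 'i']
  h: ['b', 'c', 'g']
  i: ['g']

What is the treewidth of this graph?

1

A width-1 tree decomposition is:
Bags: B1 = {a, f}  B2 = {f, g}  B3 = {d, f}  B4 = {a, e}  B5 = {g, h}  B6 = {c, h}  B7 = {g, i}  B8 = {b, h}
Tree: B1–B2, B2–B3, B1–B4, B2–B5, B5–B6, B2–B7, B6–B8
Each bag holds 2 vertices, so the decomposition has width 1, which upper-bounds the treewidth. G has an edge, so its treewidth is at least 1. Therefore the treewidth is 1.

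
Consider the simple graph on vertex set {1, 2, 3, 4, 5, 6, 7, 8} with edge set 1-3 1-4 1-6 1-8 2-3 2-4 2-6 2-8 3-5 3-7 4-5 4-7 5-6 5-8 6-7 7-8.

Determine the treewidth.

4

A width-4 tree decomposition is:
Bags: B1 = {3, 4, 5, 6, 8}  B2 = {1, 3, 4, 6, 8}  B3 = {2, 3, 4, 6, 8}  B4 = {3, 4, 6, 7, 8}
Tree: B1–B2, B2–B3, B3–B4
Every bag has size at most 5, so the width is 5 − 1 = 4 and tw(G) ≤ 4. For the lower bound: the 5 vertex sets {4,5}, {1,8}, {2,6}, {3}, {7} are disjoint, each induces a connected subgraph, and every pair is joined by at least one edge of G. Contracting each set to a single vertex therefore yields K_{5} as a minor, and since treewidth is minor-monotone, tw(G) ≥ tw(K_{5}) = 4. Combining the bounds, tw(G) = 4.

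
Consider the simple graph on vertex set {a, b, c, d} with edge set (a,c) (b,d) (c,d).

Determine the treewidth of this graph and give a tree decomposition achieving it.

Treewidth 1.
Bags: B1 = {a, c}  B2 = {c, d}  B3 = {b, d}
Tree: B1–B2, B2–B3

Every bag has size at most 2, so the width is 2 − 1 = 1 and tw(G) ≤ 1. G has an edge, so its treewidth is at least 1. Combining the bounds, tw(G) = 1.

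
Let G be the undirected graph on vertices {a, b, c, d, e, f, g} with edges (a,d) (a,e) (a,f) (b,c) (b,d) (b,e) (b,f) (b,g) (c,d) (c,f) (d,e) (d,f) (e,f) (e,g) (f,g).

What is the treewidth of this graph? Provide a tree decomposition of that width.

Every bag has size at most 4, so the width is 4 − 1 = 3 and tw(G) ≤ 3. For the lower bound, the 4 vertices {a, d, e, f} are pairwise adjacent, and any tree decomposition puts a clique entirely inside one bag — forcing width ≥ 3. The upper and lower bounds meet at 3, so that is the treewidth.

Treewidth 3.
Bags: B1 = {b, d, e, f}  B2 = {a, d, e, f}  B3 = {b, c, d, f}  B4 = {b, e, f, g}
Tree: B1–B2, B1–B3, B1–B4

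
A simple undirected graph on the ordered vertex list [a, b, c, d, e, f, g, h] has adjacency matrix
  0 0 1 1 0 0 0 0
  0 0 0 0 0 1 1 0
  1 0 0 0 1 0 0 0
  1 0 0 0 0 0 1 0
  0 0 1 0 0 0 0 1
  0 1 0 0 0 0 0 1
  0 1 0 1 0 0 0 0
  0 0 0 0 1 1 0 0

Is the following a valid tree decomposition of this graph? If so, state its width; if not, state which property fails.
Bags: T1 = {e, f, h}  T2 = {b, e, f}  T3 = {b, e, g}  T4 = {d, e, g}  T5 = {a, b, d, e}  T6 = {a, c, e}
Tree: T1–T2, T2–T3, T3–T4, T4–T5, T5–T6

A tree decomposition must satisfy three properties: every vertex lies in some bag; for every edge, both endpoints lie together in some bag; and for every vertex, the bags containing it form a connected subtree. Here bags containing vertex b are not connected in the tree, so the decomposition is invalid.

No — bags containing vertex b are not connected in the tree.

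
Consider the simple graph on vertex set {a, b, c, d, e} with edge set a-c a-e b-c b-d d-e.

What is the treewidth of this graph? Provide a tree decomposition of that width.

Treewidth 2.
Bags: B1 = {a, d, e}  B2 = {a, b, d}  B3 = {a, b, c}
Tree: B1–B2, B2–B3

Each bag holds 3 vertices, so the decomposition has width 2, which upper-bounds the treewidth. Since a–e–d–b–c–a is a cycle in G, G is not acyclic. Forests are exactly the graphs of treewidth ≤ 1, so tw(G) ≥ 2. Therefore the treewidth is 2.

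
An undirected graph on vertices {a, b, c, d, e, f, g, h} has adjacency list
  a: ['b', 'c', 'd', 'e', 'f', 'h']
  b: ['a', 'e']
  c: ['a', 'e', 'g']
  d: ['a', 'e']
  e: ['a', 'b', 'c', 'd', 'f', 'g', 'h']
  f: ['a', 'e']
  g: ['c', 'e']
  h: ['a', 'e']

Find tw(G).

A width-2 tree decomposition is:
Bags: B1 = {a, c, e}  B2 = {a, d, e}  B3 = {a, e, h}  B4 = {a, e, f}  B5 = {c, e, g}  B6 = {a, b, e}
Tree: B1–B2, B2–B3, B1–B4, B1–B5, B4–B6
The largest bag has 3 vertices, giving width 2; this decomposition certifies tw(G) ≤ 2. On the other hand G contains the 3-clique {c, e, g}. A clique must lie in a single bag of any decomposition, so no decomposition can have width below 2. Combining the bounds, tw(G) = 2.

2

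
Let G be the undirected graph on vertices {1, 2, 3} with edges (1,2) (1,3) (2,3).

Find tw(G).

A width-2 tree decomposition is:
Bags: B1 = {1, 2, 3}
Tree: (single bag)
A single bag containing all 3 vertices is trivially a valid decomposition of width 2. For the lower bound, the 3 vertices {1, 2, 3} are pairwise adjacent, and any tree decomposition puts a clique entirely inside one bag — forcing width ≥ 2. Combining the bounds, tw(G) = 2.

2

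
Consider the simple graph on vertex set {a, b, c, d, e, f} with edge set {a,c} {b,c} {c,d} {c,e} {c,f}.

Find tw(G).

A width-1 tree decomposition is:
Bags: B1 = {c, d}  B2 = {c, f}  B3 = {c, e}  B4 = {b, c}  B5 = {a, c}
Tree: B1–B2, B2–B3, B2–B4, B3–B5
Each bag holds 2 vertices, so the decomposition has width 1, which upper-bounds the treewidth. Any graph with an edge has treewidth ≥ 1, and G has the edge c–d. The upper and lower bounds meet at 1, so that is the treewidth.

1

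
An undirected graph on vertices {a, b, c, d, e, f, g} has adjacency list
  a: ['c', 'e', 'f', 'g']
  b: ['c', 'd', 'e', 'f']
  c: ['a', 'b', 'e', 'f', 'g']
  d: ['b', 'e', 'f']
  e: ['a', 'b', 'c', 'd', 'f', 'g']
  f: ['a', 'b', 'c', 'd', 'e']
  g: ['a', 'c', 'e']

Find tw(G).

A width-3 tree decomposition is:
Bags: B1 = {b, c, e, f}  B2 = {b, d, e, f}  B3 = {a, c, e, f}  B4 = {a, c, e, g}
Tree: B1–B2, B1–B3, B3–B4
Each bag holds 4 vertices, so the decomposition has width 3, which upper-bounds the treewidth. Conversely, {a, c, e, g} is a clique of size 4, and the vertices of any clique must share a bag in every tree decomposition; so some bag has ≥ 4 vertices and tw(G) ≥ 3. Hence tw(G) = 3 exactly.

3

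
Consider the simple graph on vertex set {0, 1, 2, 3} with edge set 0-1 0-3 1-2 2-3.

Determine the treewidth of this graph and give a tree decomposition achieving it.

Each bag holds 3 vertices, so the decomposition has width 2, which upper-bounds the treewidth. Since 2–1–0–3–2 is a cycle in G, G is not acyclic. Forests are exactly the graphs of treewidth ≤ 1, so tw(G) ≥ 2. Therefore the treewidth is 2.

Treewidth 2.
Bags: B1 = {0, 1, 2}  B2 = {0, 2, 3}
Tree: B1–B2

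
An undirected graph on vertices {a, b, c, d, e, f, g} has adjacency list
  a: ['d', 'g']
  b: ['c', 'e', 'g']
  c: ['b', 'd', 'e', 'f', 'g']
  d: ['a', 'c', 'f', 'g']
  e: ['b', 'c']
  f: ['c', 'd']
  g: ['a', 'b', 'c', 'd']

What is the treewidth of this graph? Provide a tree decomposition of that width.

Every bag has size at most 3, so the width is 3 − 1 = 2 and tw(G) ≤ 2. On the other hand G contains the 3-clique {c, d, g}. A clique must lie in a single bag of any decomposition, so no decomposition can have width below 2. Hence tw(G) = 2 exactly.

Treewidth 2.
Bags: B1 = {c, d, g}  B2 = {a, d, g}  B3 = {b, c, g}  B4 = {b, c, e}  B5 = {c, d, f}
Tree: B1–B2, B1–B3, B3–B4, B1–B5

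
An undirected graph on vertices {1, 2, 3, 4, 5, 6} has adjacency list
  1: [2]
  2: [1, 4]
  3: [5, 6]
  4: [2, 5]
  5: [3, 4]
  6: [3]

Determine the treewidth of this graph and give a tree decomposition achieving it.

Every bag has size at most 2, so the width is 2 − 1 = 1 and tw(G) ≤ 1. Since G has at least one edge (e.g. 1–2), it is not an edgeless graph, so tw(G) ≥ 1. Therefore the treewidth is 1.

Treewidth 1.
One optimal decomposition is:
Bags: B1 = {1, 2}  B2 = {2, 4}  B3 = {4, 5}  B4 = {3, 5}  B5 = {3, 6}
Tree: B1–B2, B2–B3, B3–B4, B4–B5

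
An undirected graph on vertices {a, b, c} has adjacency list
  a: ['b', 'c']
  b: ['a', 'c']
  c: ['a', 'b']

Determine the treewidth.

A width-2 tree decomposition is:
Bags: B1 = {a, b, c}
Tree: (single bag)
A single bag containing all 3 vertices is trivially a valid decomposition of width 2. On the other hand G contains the 3-clique {a, b, c}. A clique must lie in a single bag of any decomposition, so no decomposition can have width below 2. Hence tw(G) = 2 exactly.

2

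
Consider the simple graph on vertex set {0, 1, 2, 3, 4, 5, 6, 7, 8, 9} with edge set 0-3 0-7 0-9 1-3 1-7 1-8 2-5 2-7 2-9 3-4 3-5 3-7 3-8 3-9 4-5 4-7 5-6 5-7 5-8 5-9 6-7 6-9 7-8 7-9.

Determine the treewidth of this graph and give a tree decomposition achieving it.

Each bag holds 4 vertices, so the decomposition has width 3, which upper-bounds the treewidth. For the lower bound, the 4 vertices {2, 5, 7, 9} are pairwise adjacent, and any tree decomposition puts a clique entirely inside one bag — forcing width ≥ 3. Hence tw(G) = 3 exactly.

Treewidth 3.
One optimal decomposition is:
Bags: B1 = {3, 4, 5, 7}  B2 = {3, 5, 7, 8}  B3 = {1, 3, 7, 8}  B4 = {3, 5, 7, 9}  B5 = {5, 6, 7, 9}  B6 = {2, 5, 7, 9}  B7 = {0, 3, 7, 9}
Tree: B1–B2, B2–B3, B2–B4, B4–B5, B5–B6, B4–B7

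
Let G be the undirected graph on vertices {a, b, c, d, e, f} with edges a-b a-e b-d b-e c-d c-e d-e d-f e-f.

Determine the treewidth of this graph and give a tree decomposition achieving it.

The largest bag has 3 vertices, giving width 2; this decomposition certifies tw(G) ≤ 2. Conversely, {c, d, e} is a clique of size 3, and the vertices of any clique must share a bag in every tree decomposition; so some bag has ≥ 3 vertices and tw(G) ≥ 2. Combining the bounds, tw(G) = 2.

Treewidth 2.
One such decomposition:
Bags: B1 = {d, e, f}  B2 = {c, d, e}  B3 = {b, d, e}  B4 = {a, b, e}
Tree: B1–B2, B2–B3, B3–B4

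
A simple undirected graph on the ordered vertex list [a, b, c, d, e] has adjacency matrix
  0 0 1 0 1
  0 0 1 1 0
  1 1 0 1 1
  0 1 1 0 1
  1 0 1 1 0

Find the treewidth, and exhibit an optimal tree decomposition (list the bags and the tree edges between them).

Every bag has size at most 3, so the width is 3 − 1 = 2 and tw(G) ≤ 2. On the other hand G contains the 3-clique {c, d, e}. A clique must lie in a single bag of any decomposition, so no decomposition can have width below 2. Therefore the treewidth is 2.

Treewidth 2.
One optimal decomposition is:
Bags: B1 = {c, d, e}  B2 = {b, c, d}  B3 = {a, c, e}
Tree: B1–B2, B1–B3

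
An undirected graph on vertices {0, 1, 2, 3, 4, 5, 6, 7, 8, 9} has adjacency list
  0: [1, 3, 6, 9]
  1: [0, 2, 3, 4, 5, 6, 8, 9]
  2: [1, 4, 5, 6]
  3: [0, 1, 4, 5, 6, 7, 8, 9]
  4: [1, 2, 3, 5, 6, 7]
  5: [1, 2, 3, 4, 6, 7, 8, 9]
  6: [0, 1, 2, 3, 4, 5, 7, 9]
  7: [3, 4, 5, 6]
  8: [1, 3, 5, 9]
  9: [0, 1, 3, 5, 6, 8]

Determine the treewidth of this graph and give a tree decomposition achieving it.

The largest bag has 5 vertices, giving width 4; this decomposition certifies tw(G) ≤ 4. Conversely, {1, 2, 4, 5, 6} is a clique of size 5, and the vertices of any clique must share a bag in every tree decomposition; so some bag has ≥ 5 vertices and tw(G) ≥ 4. Combining the bounds, tw(G) = 4.

Treewidth 4.
Bags: B1 = {1, 3, 4, 5, 6}  B2 = {1, 2, 4, 5, 6}  B3 = {1, 3, 5, 6, 9}  B4 = {3, 4, 5, 6, 7}  B5 = {0, 1, 3, 6, 9}  B6 = {1, 3, 5, 8, 9}
Tree: B1–B2, B1–B3, B1–B4, B3–B5, B3–B6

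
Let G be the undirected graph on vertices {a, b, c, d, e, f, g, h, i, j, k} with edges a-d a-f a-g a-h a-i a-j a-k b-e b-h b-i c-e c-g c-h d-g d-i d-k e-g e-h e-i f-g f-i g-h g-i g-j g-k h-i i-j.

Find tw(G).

A width-3 tree decomposition is:
Bags: B1 = {a, d, g, i}  B2 = {a, g, h, i}  B3 = {a, g, i, j}  B4 = {a, f, g, i}  B5 = {e, g, h, i}  B6 = {c, e, g, h}  B7 = {b, e, h, i}  B8 = {a, d, g, k}
Tree: B1–B2, B2–B3, B1–B4, B2–B5, B5–B6, B5–B7, B1–B8
Each bag holds 4 vertices, so the decomposition has width 3, which upper-bounds the treewidth. On the other hand G contains the 4-clique {c, e, g, h}. A clique must lie in a single bag of any decomposition, so no decomposition can have width below 3. Hence tw(G) = 3 exactly.

3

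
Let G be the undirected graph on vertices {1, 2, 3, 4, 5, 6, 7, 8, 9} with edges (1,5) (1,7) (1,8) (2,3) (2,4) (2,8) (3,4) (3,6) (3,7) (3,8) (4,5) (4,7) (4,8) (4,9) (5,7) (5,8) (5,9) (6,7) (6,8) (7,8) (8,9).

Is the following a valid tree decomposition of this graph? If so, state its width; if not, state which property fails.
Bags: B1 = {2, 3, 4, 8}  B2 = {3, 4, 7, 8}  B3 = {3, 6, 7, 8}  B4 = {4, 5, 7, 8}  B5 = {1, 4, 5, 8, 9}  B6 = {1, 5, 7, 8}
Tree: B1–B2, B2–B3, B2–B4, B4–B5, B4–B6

No — bags containing vertex 1 are not connected in the tree.

A tree decomposition must satisfy three properties: every vertex lies in some bag; for every edge, both endpoints lie together in some bag; and for every vertex, the bags containing it form a connected subtree. Here bags containing vertex 1 are not connected in the tree, so the decomposition is invalid.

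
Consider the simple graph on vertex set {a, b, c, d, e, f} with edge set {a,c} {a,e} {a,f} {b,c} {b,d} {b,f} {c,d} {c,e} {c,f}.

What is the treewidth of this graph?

A width-2 tree decomposition is:
Bags: B1 = {b, c, d}  B2 = {b, c, f}  B3 = {a, c, f}  B4 = {a, c, e}
Tree: B1–B2, B2–B3, B3–B4
The largest bag has 3 vertices, giving width 2; this decomposition certifies tw(G) ≤ 2. For the lower bound, the 3 vertices {b, c, d} are pairwise adjacent, and any tree decomposition puts a clique entirely inside one bag — forcing width ≥ 2. Hence tw(G) = 2 exactly.

2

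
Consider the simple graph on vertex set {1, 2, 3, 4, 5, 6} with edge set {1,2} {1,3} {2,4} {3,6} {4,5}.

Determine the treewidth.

A width-1 tree decomposition is:
Bags: B1 = {3, 6}  B2 = {1, 3}  B3 = {1, 2}  B4 = {2, 4}  B5 = {4, 5}
Tree: B1–B2, B2–B3, B3–B4, B4–B5
Each bag holds 2 vertices, so the decomposition has width 1, which upper-bounds the treewidth. G has an edge, so its treewidth is at least 1. Therefore the treewidth is 1.

1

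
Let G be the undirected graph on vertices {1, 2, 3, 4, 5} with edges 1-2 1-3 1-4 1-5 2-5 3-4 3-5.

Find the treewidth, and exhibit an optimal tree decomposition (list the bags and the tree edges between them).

Each bag holds 3 vertices, so the decomposition has width 2, which upper-bounds the treewidth. For the lower bound, the 3 vertices {1, 2, 5} are pairwise adjacent, and any tree decomposition puts a clique entirely inside one bag — forcing width ≥ 2. Hence tw(G) = 2 exactly.

Treewidth 2.
One optimal decomposition is:
Bags: B1 = {1, 3, 5}  B2 = {1, 3, 4}  B3 = {1, 2, 5}
Tree: B1–B2, B1–B3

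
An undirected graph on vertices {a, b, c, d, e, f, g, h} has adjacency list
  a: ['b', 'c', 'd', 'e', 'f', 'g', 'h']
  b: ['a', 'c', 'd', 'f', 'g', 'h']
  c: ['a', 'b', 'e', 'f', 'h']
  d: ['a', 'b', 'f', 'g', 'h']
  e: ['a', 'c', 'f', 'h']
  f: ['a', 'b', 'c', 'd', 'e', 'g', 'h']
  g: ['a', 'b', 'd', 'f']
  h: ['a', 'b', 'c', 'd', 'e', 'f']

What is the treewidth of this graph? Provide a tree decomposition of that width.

Treewidth 4.
One such decomposition:
Bags: B1 = {a, b, c, f, h}  B2 = {a, b, d, f, h}  B3 = {a, c, e, f, h}  B4 = {a, b, d, f, g}
Tree: B1–B2, B1–B3, B2–B4

Each bag holds 5 vertices, so the decomposition has width 4, which upper-bounds the treewidth. On the other hand G contains the 5-clique {a, b, d, f, g}. A clique must lie in a single bag of any decomposition, so no decomposition can have width below 4. Hence tw(G) = 4 exactly.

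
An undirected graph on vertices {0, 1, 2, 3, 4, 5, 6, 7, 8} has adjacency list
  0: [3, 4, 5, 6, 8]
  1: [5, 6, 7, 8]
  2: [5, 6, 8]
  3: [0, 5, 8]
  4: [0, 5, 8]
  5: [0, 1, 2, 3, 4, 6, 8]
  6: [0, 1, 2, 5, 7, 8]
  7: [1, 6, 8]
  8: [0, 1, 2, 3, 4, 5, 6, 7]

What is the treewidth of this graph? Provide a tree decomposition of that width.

Treewidth 3.
One optimal decomposition is:
Bags: B1 = {1, 6, 7, 8}  B2 = {1, 5, 6, 8}  B3 = {2, 5, 6, 8}  B4 = {0, 5, 6, 8}  B5 = {0, 4, 5, 8}  B6 = {0, 3, 5, 8}
Tree: B1–B2, B2–B3, B2–B4, B4–B5, B4–B6

Each bag holds 4 vertices, so the decomposition has width 3, which upper-bounds the treewidth. Conversely, {0, 3, 5, 8} is a clique of size 4, and the vertices of any clique must share a bag in every tree decomposition; so some bag has ≥ 4 vertices and tw(G) ≥ 3. The upper and lower bounds meet at 3, so that is the treewidth.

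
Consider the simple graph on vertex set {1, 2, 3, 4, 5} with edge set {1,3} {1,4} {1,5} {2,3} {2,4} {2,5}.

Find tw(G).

A width-2 tree decomposition is:
Bags: B1 = {1, 2, 4}  B2 = {1, 2, 3}  B3 = {1, 2, 5}
Tree: B1–B2, B2–B3
The largest bag has 3 vertices, giving width 2; this decomposition certifies tw(G) ≤ 2. Since 1–4–2–3–1 is a cycle in G, G is not acyclic. Forests are exactly the graphs of treewidth ≤ 1, so tw(G) ≥ 2. Combining the bounds, tw(G) = 2.

2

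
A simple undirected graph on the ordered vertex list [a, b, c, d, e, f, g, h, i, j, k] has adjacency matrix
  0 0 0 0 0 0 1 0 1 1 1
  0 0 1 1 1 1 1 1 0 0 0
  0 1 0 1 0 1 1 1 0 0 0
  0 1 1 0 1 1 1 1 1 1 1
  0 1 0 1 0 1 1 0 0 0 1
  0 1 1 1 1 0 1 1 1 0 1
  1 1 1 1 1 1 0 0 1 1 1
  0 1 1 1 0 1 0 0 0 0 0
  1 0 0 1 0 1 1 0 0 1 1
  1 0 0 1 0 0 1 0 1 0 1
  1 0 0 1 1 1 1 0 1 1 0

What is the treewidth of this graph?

A width-4 tree decomposition is:
Bags: B1 = {d, e, f, g, k}  B2 = {b, d, e, f, g}  B3 = {d, f, g, i, k}  B4 = {d, g, i, j, k}  B5 = {b, c, d, f, g}  B6 = {b, c, d, f, h}  B7 = {a, g, i, j, k}
Tree: B1–B2, B1–B3, B3–B4, B2–B5, B5–B6, B4–B7
Each bag holds 5 vertices, so the decomposition has width 4, which upper-bounds the treewidth. For the lower bound, the 5 vertices {d, g, i, j, k} are pairwise adjacent, and any tree decomposition puts a clique entirely inside one bag — forcing width ≥ 4. Hence tw(G) = 4 exactly.

4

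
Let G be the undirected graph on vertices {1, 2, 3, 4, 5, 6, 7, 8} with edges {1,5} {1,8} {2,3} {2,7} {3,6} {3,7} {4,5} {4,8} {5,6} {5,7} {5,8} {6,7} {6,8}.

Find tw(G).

A width-2 tree decomposition is:
Bags: B1 = {5, 6, 7}  B2 = {3, 6, 7}  B3 = {5, 6, 8}  B4 = {2, 3, 7}  B5 = {4, 5, 8}  B6 = {1, 5, 8}
Tree: B1–B2, B1–B3, B2–B4, B3–B5, B3–B6
Every bag has size at most 3, so the width is 3 − 1 = 2 and tw(G) ≤ 2. For the lower bound, the 3 vertices {2, 3, 7} are pairwise adjacent, and any tree decomposition puts a clique entirely inside one bag — forcing width ≥ 2. The upper and lower bounds meet at 2, so that is the treewidth.

2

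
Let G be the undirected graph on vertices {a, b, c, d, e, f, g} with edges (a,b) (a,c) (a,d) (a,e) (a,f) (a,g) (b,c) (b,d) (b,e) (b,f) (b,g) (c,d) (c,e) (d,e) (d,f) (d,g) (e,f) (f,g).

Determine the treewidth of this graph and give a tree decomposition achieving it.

The largest bag has 5 vertices, giving width 4; this decomposition certifies tw(G) ≤ 4. On the other hand G contains the 5-clique {a, b, d, f, g}. A clique must lie in a single bag of any decomposition, so no decomposition can have width below 4. The upper and lower bounds meet at 4, so that is the treewidth.

Treewidth 4.
One such decomposition:
Bags: B1 = {a, b, d, e, f}  B2 = {a, b, c, d, e}  B3 = {a, b, d, f, g}
Tree: B1–B2, B1–B3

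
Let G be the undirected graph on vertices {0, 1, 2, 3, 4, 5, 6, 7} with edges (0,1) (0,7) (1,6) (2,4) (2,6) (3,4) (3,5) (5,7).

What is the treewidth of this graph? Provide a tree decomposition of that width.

Treewidth 2.
One such decomposition:
Bags: B1 = {2, 3, 4}  B2 = {2, 3, 5}  B3 = {2, 5, 7}  B4 = {0, 2, 7}  B5 = {0, 1, 2}  B6 = {1, 2, 6}
Tree: B1–B2, B2–B3, B3–B4, B4–B5, B5–B6

Every bag has size at most 3, so the width is 3 − 1 = 2 and tw(G) ≤ 2. For the lower bound, G contains the cycle 2–4–3–5–7–0–1–6–2, so G is not a forest; only forests have treewidth ≤ 1, hence tw(G) ≥ 2. Hence tw(G) = 2 exactly.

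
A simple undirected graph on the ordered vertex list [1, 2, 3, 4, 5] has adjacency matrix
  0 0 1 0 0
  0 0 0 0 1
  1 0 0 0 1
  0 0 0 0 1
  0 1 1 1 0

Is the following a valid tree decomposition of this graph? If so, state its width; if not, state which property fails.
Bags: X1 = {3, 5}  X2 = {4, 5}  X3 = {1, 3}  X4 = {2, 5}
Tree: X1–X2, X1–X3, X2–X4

Yes; width 1.

Checking the three conditions: (i) the bags cover all of {1, 2, 3, 4, 5}; (ii) for each edge, some bag contains both endpoints; (iii) the bags containing any fixed vertex form a subtree. All hold, so the decomposition is valid with width 2 − 1 = 1.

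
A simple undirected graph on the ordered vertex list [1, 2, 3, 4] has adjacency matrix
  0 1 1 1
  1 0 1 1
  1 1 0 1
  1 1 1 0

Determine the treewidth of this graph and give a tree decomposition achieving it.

A single bag containing all 4 vertices is trivially a valid decomposition of width 3. For the lower bound, the 4 vertices {1, 2, 3, 4} are pairwise adjacent, and any tree decomposition puts a clique entirely inside one bag — forcing width ≥ 3. Combining the bounds, tw(G) = 3.

Treewidth 3.
One such decomposition:
Bags: B1 = {1, 2, 3, 4}
Tree: (single bag)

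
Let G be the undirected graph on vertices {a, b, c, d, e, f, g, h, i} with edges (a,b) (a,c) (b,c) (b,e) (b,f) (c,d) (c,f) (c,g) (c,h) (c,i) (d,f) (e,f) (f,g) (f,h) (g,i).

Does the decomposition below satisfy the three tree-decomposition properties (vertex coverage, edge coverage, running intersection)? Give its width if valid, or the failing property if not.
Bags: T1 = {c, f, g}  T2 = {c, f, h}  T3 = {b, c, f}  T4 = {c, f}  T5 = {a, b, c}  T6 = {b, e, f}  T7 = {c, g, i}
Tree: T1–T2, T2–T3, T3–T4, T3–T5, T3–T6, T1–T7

No — vertex d appears in no bag.

A tree decomposition must satisfy three properties: every vertex lies in some bag; for every edge, both endpoints lie together in some bag; and for every vertex, the bags containing it form a connected subtree. Here vertex d appears in no bag, so the decomposition is invalid.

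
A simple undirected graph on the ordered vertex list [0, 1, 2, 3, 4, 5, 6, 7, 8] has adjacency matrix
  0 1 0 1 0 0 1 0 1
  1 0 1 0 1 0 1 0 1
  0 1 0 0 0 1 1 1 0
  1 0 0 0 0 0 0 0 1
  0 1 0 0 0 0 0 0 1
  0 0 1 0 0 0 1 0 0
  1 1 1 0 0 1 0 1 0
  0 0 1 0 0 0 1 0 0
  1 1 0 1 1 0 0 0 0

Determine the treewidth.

2

A width-2 tree decomposition is:
Bags: B1 = {0, 1, 6}  B2 = {1, 2, 6}  B3 = {2, 5, 6}  B4 = {0, 1, 8}  B5 = {1, 4, 8}  B6 = {2, 6, 7}  B7 = {0, 3, 8}
Tree: B1–B2, B2–B3, B1–B4, B4–B5, B3–B6, B4–B7
Each bag holds 3 vertices, so the decomposition has width 2, which upper-bounds the treewidth. For the lower bound, the 3 vertices {0, 1, 8} are pairwise adjacent, and any tree decomposition puts a clique entirely inside one bag — forcing width ≥ 2. The upper and lower bounds meet at 2, so that is the treewidth.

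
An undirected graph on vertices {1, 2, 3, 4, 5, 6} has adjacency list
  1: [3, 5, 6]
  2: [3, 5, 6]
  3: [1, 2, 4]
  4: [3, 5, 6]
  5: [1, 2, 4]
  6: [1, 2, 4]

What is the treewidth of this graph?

A width-3 tree decomposition is:
Bags: B1 = {2, 3, 5, 6}  B2 = {1, 3, 5, 6}  B3 = {3, 4, 5, 6}
Tree: B1–B2, B2–B3
Each bag holds 4 vertices, so the decomposition has width 3, which upper-bounds the treewidth. For the lower bound: the 4 vertex sets {2,5}, {1,3}, {6}, {4} are disjoint, each induces a connected subgraph, and every pair is joined by at least one edge of G. Contracting each set to a single vertex therefore yields K_{4} as a minor, and since treewidth is minor-monotone, tw(G) ≥ tw(K_{4}) = 3. Combining the bounds, tw(G) = 3.

3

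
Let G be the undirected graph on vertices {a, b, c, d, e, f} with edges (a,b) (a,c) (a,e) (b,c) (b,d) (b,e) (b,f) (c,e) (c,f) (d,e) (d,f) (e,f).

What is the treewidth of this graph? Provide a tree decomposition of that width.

Each bag holds 4 vertices, so the decomposition has width 3, which upper-bounds the treewidth. For the lower bound, the 4 vertices {b, d, e, f} are pairwise adjacent, and any tree decomposition puts a clique entirely inside one bag — forcing width ≥ 3. Therefore the treewidth is 3.

Treewidth 3.
One such decomposition:
Bags: B1 = {b, c, e, f}  B2 = {b, d, e, f}  B3 = {a, b, c, e}
Tree: B1–B2, B1–B3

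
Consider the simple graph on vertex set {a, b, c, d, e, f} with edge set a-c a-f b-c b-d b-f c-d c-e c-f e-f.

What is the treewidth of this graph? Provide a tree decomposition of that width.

Treewidth 2.
Bags: B1 = {b, c, d}  B2 = {b, c, f}  B3 = {c, e, f}  B4 = {a, c, f}
Tree: B1–B2, B2–B3, B2–B4

Each bag holds 3 vertices, so the decomposition has width 2, which upper-bounds the treewidth. On the other hand G contains the 3-clique {b, c, d}. A clique must lie in a single bag of any decomposition, so no decomposition can have width below 2. Hence tw(G) = 2 exactly.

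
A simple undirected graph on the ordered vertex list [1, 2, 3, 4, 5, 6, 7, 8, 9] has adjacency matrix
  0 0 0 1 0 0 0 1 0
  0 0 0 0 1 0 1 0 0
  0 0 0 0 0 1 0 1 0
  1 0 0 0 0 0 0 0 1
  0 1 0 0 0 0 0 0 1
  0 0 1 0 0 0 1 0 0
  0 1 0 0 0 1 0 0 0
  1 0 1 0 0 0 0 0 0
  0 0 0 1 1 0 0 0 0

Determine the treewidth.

2

A width-2 tree decomposition is:
Bags: B1 = {2, 6, 7}  B2 = {2, 3, 6}  B3 = {2, 3, 8}  B4 = {1, 2, 8}  B5 = {1, 2, 4}  B6 = {2, 4, 9}  B7 = {2, 5, 9}
Tree: B1–B2, B2–B3, B3–B4, B4–B5, B5–B6, B6–B7
Each bag holds 3 vertices, so the decomposition has width 2, which upper-bounds the treewidth. For the lower bound, G contains the cycle 2–7–6–3–8–1–4–9–5–2, so G is not a forest; only forests have treewidth ≤ 1, hence tw(G) ≥ 2. Therefore the treewidth is 2.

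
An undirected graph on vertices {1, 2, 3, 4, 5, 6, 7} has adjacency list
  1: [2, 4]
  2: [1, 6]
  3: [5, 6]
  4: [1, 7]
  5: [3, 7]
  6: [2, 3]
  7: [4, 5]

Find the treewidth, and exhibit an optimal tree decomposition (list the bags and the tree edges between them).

The largest bag has 3 vertices, giving width 2; this decomposition certifies tw(G) ≤ 2. Since 6–2–1–4–7–5–3–6 is a cycle in G, G is not acyclic. Forests are exactly the graphs of treewidth ≤ 1, so tw(G) ≥ 2. Combining the bounds, tw(G) = 2.

Treewidth 2.
Bags: B1 = {1, 2, 6}  B2 = {1, 4, 6}  B3 = {4, 6, 7}  B4 = {5, 6, 7}  B5 = {3, 5, 6}
Tree: B1–B2, B2–B3, B3–B4, B4–B5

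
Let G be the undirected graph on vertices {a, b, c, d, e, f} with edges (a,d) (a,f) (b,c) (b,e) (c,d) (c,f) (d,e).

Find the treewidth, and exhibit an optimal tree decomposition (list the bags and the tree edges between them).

The largest bag has 3 vertices, giving width 2; this decomposition certifies tw(G) ≤ 2. The edges e–b–c–d–e form a cycle, so G is not a tree and its treewidth is at least 2. Hence tw(G) = 2 exactly.

Treewidth 2.
One such decomposition:
Bags: B1 = {b, d, e}  B2 = {b, c, d}  B3 = {a, c, d}  B4 = {a, c, f}
Tree: B1–B2, B2–B3, B3–B4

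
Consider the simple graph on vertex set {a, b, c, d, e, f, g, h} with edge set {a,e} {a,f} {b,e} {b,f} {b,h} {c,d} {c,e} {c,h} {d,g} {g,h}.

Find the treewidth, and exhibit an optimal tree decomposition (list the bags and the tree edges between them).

The largest bag has 3 vertices, giving width 2; this decomposition certifies tw(G) ≤ 2. Since a–f–b–e–a is a cycle in G, G is not acyclic. Forests are exactly the graphs of treewidth ≤ 1, so tw(G) ≥ 2. Hence tw(G) = 2 exactly.

Treewidth 2.
Bags: B1 = {a, e, f}  B2 = {b, e, f}  B3 = {b, c, e}  B4 = {b, c, h}  B5 = {c, d, h}  B6 = {d, g, h}
Tree: B1–B2, B2–B3, B3–B4, B4–B5, B5–B6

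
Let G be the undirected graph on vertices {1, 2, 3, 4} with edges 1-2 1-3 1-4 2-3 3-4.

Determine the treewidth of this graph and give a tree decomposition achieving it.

Each bag holds 3 vertices, so the decomposition has width 2, which upper-bounds the treewidth. Conversely, {1, 2, 3} is a clique of size 3, and the vertices of any clique must share a bag in every tree decomposition; so some bag has ≥ 3 vertices and tw(G) ≥ 2. The upper and lower bounds meet at 2, so that is the treewidth.

Treewidth 2.
One optimal decomposition is:
Bags: B1 = {1, 2, 3}  B2 = {1, 3, 4}
Tree: B1–B2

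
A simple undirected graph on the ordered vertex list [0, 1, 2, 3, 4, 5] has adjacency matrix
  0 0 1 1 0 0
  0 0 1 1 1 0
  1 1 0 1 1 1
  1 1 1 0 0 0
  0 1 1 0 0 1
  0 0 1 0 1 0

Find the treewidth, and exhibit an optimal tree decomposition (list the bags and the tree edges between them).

Every bag has size at most 3, so the width is 3 − 1 = 2 and tw(G) ≤ 2. Conversely, {0, 2, 3} is a clique of size 3, and the vertices of any clique must share a bag in every tree decomposition; so some bag has ≥ 3 vertices and tw(G) ≥ 2. The upper and lower bounds meet at 2, so that is the treewidth.

Treewidth 2.
Bags: B1 = {1, 2, 4}  B2 = {1, 2, 3}  B3 = {2, 4, 5}  B4 = {0, 2, 3}
Tree: B1–B2, B1–B3, B2–B4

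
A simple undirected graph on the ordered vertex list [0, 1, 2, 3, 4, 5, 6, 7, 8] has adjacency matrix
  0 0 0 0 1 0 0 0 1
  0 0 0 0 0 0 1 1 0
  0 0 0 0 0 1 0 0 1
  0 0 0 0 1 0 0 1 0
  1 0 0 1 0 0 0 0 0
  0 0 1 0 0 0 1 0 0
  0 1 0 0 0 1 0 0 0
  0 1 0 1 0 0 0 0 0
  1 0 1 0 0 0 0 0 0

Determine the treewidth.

2

A width-2 tree decomposition is:
Bags: B1 = {2, 5, 8}  B2 = {0, 5, 8}  B3 = {0, 4, 5}  B4 = {3, 4, 5}  B5 = {3, 5, 7}  B6 = {1, 5, 7}  B7 = {1, 5, 6}
Tree: B1–B2, B2–B3, B3–B4, B4–B5, B5–B6, B6–B7
Each bag holds 3 vertices, so the decomposition has width 2, which upper-bounds the treewidth. Since 5–2–8–0–4–3–7–1–6–5 is a cycle in G, G is not acyclic. Forests are exactly the graphs of treewidth ≤ 1, so tw(G) ≥ 2. Hence tw(G) = 2 exactly.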